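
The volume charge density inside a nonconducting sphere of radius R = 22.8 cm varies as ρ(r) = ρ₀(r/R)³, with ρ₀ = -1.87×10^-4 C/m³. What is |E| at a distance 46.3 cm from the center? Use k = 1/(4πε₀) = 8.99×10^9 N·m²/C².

|E| = 1.95×10^5 N/C

Use a concentric Gaussian sphere at r = 46.3 cm (r > R, all charge enclosed).
Q_enc = 4π ∫₀^R ρ₀(r'/R)^3 r'² dr' = 4πρ₀R³/6 = -4.642e-6 C.
Since E is radial and uniform over the Gaussian sphere, Φ = E·4πr² = Q_enc/ε₀.
E = k|Q_enc|/r² = (8.99×10^9)(4.642×10^-6)/(0.463)² = 1.95×10^5 N/C.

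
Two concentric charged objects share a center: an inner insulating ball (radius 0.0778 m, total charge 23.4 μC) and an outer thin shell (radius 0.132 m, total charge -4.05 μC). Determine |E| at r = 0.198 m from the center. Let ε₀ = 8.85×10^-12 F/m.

Take a concentric spherical Gaussian surface of radius r = 0.198 m (r > 0.132 m, enclosing both).
Q_enc = (23.4 μC) + (-4.05 μC) = 1.935×10^-5 C.
Gauss's law: E·4πr² = Q_enc/ε₀.
E = |Q_enc|/(4πε₀r²) = (1.935e-5)/(4π·8.85×10^-12·(0.198)²) = 4.44×10^6 N/C.

E ≈ 4.44×10^6 N/C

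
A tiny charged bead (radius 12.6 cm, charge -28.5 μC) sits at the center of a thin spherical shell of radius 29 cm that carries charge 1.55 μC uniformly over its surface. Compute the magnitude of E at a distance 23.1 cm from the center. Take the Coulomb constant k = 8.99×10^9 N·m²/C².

Use a concentric Gaussian sphere at r = 23.1 cm (between the bodies, 12.6 cm < r < 29 cm).
Only the inner charge is enclosed; the outer shell contributes nothing inside itself. Q_enc = -28.5 μC = -2.85×10^-5 C.
Gauss's law: E·4πr² = Q_enc/ε₀.
E = k|Q_enc|/r² = (8.99×10^9)(2.85e-5)/(0.231)² = 4.80×10^6 N/C.

E ≈ 4.80×10^6 N/C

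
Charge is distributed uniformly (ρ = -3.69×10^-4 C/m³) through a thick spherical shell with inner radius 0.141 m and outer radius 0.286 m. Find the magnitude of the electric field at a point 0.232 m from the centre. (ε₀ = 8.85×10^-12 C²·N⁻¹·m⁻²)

Symmetry ⇒ E = E(r) r̂. Gaussian sphere of radius r = 0.232 m (within the shell material, 0.141 m < r < 0.286 m).
Only the shell between 0.141 m and r is enclosed: Q_enc = ρ·(4π/3)(r³ − a³) = (-3.69×10^-4)·(4π/3)·((0.232)³ − (0.141)³) = -1.497e-5 C.
Since E is radial and uniform over the Gaussian sphere, Φ = E·4πr² = Q_enc/ε₀.
E = |Q_enc|/(4πε₀r²) = (1.497×10^-5)/(4π·8.85×10^-12·(0.232)²) = 2.50e6 N/C.

|E| ≈ 2.50×10^6 V/m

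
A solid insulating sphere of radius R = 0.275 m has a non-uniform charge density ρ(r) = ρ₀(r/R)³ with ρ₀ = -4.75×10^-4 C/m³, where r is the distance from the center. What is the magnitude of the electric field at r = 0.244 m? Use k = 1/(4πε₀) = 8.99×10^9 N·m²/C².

Symmetry ⇒ E = E(r) r̂. Gaussian sphere of radius r = 0.244 m (r < R).
Integrate the density: Q_enc = 4π ∫₀^r ρ₀(r'/R)^3 r'² dr' = 4πρ₀ r^6/(6·R³) = -1.009e-5 C.
Gauss's law: E·4πr² = Q_enc/ε₀.
E = k|Q_enc|/r² = (8.99×10^9)(1.009e-5)/(0.244)² = 1.52e6 N/C.

|E| = 1.52×10^6 N/C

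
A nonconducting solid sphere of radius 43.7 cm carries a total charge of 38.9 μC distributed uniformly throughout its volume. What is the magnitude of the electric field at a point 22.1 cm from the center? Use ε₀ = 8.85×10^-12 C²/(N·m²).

E ≈ 9.26×10^5 N/C

Use a concentric Gaussian sphere at r = 22.1 cm (r < R).
Only the charge within r is enclosed: Q_enc = Q·(r/R)³ = (38.9 μC)·(22.1 cm/43.7 cm)³ = 5.031×10^-6 C.
By Gauss's law, ∮E·dA = E·4πr² = Q_enc/ε₀.
E = |Q_enc|/(4πε₀r²) = (5.031×10^-6)/(4π·8.85×10^-12·(0.221)²) = 9.26e5 N/C.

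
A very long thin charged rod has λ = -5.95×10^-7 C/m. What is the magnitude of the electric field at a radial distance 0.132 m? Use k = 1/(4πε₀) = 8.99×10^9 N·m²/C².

Take a coaxial cylindrical Gaussian surface of radius r = 0.132 m and length L.
Q_enc = λL, so λ_enc = -5.95×10^-7 C/m.
Since E is radial and uniform over the curved surface, Φ = E·2πrL = Q_enc/ε₀ = λ_enc L/ε₀.
E = 2k|λ_enc|/r = 2(8.99×10^9)(5.95×10^-7)/(0.132) = 8.10×10^4 N/C.

|E| ≈ 8.10e4 N/C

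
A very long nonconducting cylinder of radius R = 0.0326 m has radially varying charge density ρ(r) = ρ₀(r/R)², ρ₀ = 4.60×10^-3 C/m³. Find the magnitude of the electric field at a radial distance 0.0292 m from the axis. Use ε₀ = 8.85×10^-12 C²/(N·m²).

Take a coaxial cylindrical Gaussian surface of radius r = 0.0292 m and length L (r < R).
Integrating ρ over the cross-section to radius r: λ_enc = (2πρ₀/R²) ∫₀^r r'^3 dr' = 2πρ₀ r^4/(4·R²) = 4.943×10^-6 C/m.
Applying ∮E·dA = Q_enc/ε₀ with the end caps contributing no flux:
E = |λ_enc|/(2πε₀r) = (4.943×10^-6)/(2π·8.85×10^-12·0.0292) = 3.04×10^6 N/C.

|E| = 3.04×10^6 V/m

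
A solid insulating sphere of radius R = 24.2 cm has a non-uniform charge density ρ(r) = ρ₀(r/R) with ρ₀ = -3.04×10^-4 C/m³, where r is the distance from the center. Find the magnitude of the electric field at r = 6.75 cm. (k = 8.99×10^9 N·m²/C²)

Symmetry ⇒ E = E(r) r̂. Gaussian sphere of radius r = 6.75 cm (r < R).
Integrate the density: Q_enc = 4π ∫₀^r ρ₀(r'/R)^1 r'² dr' = 4πρ₀ r^4/(4·R) = -8.193×10^-8 C.
Applying ∮E·dA = Q_enc/ε₀ with Φ = E(4πr²):
E = k|Q_enc|/r² = (8.99×10^9)(8.193×10^-8)/(0.0675)² = 1.62×10^5 N/C.

|E| ≈ 1.62e5 N/C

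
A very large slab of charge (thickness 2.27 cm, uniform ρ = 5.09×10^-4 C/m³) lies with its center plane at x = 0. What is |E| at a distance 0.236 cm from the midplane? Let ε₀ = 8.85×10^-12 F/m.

|E| = 1.36×10^5 N/C

By symmetry E is perpendicular to the slab. A Gaussian pillbox from −0.236 cm to +0.236 cm (face area A) lies entirely within the slab.
Q_enc = ρ·(2x)·A and flux = 2EA, so 2EA = 2ρxA/ε₀ ⇒ E = |ρ|x/ε₀.
E = (5.09e-4)(0.00236)/(8.85×10^-12) = 1.36e5 N/C.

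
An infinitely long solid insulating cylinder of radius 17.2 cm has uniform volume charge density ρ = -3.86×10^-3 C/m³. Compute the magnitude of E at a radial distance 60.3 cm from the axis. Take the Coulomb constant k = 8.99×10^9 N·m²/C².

Take a coaxial cylindrical Gaussian surface of radius r = 60.3 cm and length L (r > 17.2 cm, full cross-section enclosed).
λ_enc = ρ·πR² = (-3.86×10^-3)π(0.172)² = -3.588e-4 C/m.
Since E is radial and uniform over the curved surface, Φ = E·2πrL = Q_enc/ε₀ = λ_enc L/ε₀.
E = 2k|λ_enc|/r = 2(8.99×10^9)(3.588×10^-4)/(0.603) = 1.07×10^7 N/C.

|E| ≈ 1.07e7 V/m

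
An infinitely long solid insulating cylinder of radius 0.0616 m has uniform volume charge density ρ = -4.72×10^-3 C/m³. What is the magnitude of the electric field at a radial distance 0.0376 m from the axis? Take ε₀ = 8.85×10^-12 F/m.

Coaxial Gaussian cylinder, radius r = 0.0376 m, length L (r < R).
Charge inside radius r per length L is ρ·πr²·L, so λ_enc = ρπr² = -2.096e-5 C/m.
Gauss's law: E·2πrL = λ_enc L/ε₀.
E = |λ_enc|/(2πε₀r) = (2.096e-5)/(2π·8.85×10^-12·0.0376) = 1.00×10^7 N/C.

|E| ≈ 1.00×10^7 N/C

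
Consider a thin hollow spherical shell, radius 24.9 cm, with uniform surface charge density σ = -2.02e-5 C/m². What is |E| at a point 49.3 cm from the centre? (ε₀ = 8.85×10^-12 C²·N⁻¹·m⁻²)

|E| ≈ 5.82×10^5 V/m

Use a concentric Gaussian sphere at r = 49.3 cm (r > 24.9 cm).
The entire shell is enclosed: Q_enc = σ·4πR² = (-2.02×10^-5)·4π·(0.249)² = -1.574e-5 C.
Applying ∮E·dA = Q_enc/ε₀ with Φ = E(4πr²):
E = |Q_enc|/(4πε₀r²) = (1.574×10^-5)/(4π·8.85×10^-12·(0.493)²) = 5.82e5 N/C.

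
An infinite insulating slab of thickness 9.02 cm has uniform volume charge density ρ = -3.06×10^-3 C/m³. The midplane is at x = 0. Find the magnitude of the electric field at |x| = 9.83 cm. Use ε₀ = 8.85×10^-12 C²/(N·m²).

The point |x| = 9.83 cm lies outside the slab (half-thickness 0.0451 m). A symmetric pillbox spanning the full slab encloses Q_enc = ρ·d·A.
Flux = 2EA ⇒ E = |ρ|d/(2ε₀), independent of distance outside.
E = (3.06×10^-3)(0.0902)/(2·8.85×10^-12) = 1.56×10^7 N/C.

E = 1.56×10^7 N/C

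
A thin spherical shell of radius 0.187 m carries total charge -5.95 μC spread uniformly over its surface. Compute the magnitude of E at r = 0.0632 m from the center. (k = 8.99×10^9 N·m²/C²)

|E| = 0 V/m

Symmetry ⇒ E = E(r) r̂. Gaussian sphere of radius r = 0.0632 m (inside the shell, r < 0.187 m).
All the charge is outside the Gaussian surface: Q_enc = 0, hence E = 0 everywhere inside the shell.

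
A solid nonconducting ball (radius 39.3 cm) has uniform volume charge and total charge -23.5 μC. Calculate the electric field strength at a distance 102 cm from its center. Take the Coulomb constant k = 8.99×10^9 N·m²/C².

By spherical symmetry E is radial; choose a Gaussian sphere of radius r = 102 cm (r > R, so the entire charge is enclosed).
Q_enc = -23.5 μC = -2.35×10^-5 C.
Since E is radial and uniform over the Gaussian sphere, Φ = E·4πr² = Q_enc/ε₀.
E = k|Q_enc|/r² = (8.99×10^9)(2.35e-5)/(1.02)² = 2.03×10^5 N/C.

E ≈ 2.03e5 N/C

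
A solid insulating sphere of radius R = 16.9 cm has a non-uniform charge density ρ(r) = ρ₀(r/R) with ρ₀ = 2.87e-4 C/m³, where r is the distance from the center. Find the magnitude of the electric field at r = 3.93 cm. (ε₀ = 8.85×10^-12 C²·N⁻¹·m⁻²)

7.41×10^4 N/C

Use a concentric Gaussian sphere at r = 3.93 cm (r < R).
Q_enc = ∫₀^r ρ(r')·4πr'² dr' = (4πρ₀/R) ∫₀^r r'^3 dr' = 4πρ₀ r^4/(4·R) = 1.273e-8 C.
Applying ∮E·dA = Q_enc/ε₀ with Φ = E(4πr²):
E = |Q_enc|/(4πε₀r²) = (1.273×10^-8)/(4π·8.85×10^-12·(0.0393)²) = 7.41×10^4 N/C.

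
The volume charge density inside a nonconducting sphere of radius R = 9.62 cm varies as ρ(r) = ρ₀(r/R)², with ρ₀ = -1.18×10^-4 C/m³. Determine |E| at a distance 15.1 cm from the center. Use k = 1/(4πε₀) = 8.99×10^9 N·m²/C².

E ≈ 1.04×10^5 V/m

By spherical symmetry E is radial; choose a Gaussian sphere of radius r = 15.1 cm (r > R, all charge enclosed).
Q_enc = 4π ∫₀^R ρ₀(r'/R)^2 r'² dr' = 4πρ₀R³/5 = -2.64×10^-7 C.
Since E is radial and uniform over the Gaussian sphere, Φ = E·4πr² = Q_enc/ε₀.
E = k|Q_enc|/r² = (8.99×10^9)(2.64×10^-7)/(0.151)² = 1.04×10^5 N/C.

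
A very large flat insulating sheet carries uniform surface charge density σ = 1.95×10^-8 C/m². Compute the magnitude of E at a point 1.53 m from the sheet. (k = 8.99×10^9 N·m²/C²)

The symmetry is planar: E is normal to the sheet and the same magnitude on both sides. Take a pillbox straddling the sheet with end-cap area A.
Only the two end caps contribute flux: Φ = 2EA. With Q_enc = σA, Gauss's law gives E = |σ|/(2ε₀).
E = 2πk|σ| = 2π(8.99×10^9)(1.95e-8) = 1.10×10^3 N/C.

|E| ≈ 1.10×10^3 N/C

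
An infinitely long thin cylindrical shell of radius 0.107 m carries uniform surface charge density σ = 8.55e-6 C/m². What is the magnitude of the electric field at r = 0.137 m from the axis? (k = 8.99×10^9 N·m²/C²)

Choose a coaxial cylinder of radius r = 0.137 m (arbitrary length L) as the Gaussian surface (r > 0.107 m).
The whole shell is enclosed: λ_enc = σ·2πR = (8.55×10^-6)·2π·(0.107) = 5.748e-6 C/m.
Applying ∮E·dA = Q_enc/ε₀ with the end caps contributing no flux:
E = 2k|λ_enc|/r = 2(8.99×10^9)(5.748×10^-6)/(0.137) = 7.54×10^5 N/C.

E = 7.54×10^5 N/C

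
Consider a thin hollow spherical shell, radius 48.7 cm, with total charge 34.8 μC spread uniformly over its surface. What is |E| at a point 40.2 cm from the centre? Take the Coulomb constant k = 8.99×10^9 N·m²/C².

Take a concentric spherical Gaussian surface of radius r = 40.2 cm (inside the shell, r < 48.7 cm).
No charge lies within this surface, so Q_enc = 0 and Gauss's law gives E·4πr² = 0 ⇒ E = 0.

E = 0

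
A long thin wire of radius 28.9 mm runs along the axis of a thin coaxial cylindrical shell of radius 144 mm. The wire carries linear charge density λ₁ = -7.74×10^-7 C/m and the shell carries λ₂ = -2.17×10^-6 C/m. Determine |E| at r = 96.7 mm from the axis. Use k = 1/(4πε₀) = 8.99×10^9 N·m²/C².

Choose a coaxial cylinder of radius r = 96.7 mm (arbitrary length L) as the Gaussian surface (between the conductors, 28.9 mm < r < 144 mm).
The shell at 144 mm lies outside the Gaussian surface, so λ_enc = λ₁ = -7.74×10^-7 C/m.
Gauss's law: E·2πrL = λ_enc L/ε₀.
E = 2k|λ_enc|/r = 2(8.99×10^9)(7.74×10^-7)/(0.0967) = 1.44×10^5 N/C.

E = 1.44e5 V/m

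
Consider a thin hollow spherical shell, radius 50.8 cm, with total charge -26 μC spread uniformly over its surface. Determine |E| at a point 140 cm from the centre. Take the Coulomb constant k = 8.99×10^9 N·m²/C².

E = 1.19×10^5 N/C

Take a concentric spherical Gaussian surface of radius r = 140 cm (r > 50.8 cm).
The entire shell is enclosed: Q_enc = -2.60×10^-5 C.
Gauss's law: E·4πr² = Q_enc/ε₀.
E = k|Q_enc|/r² = (8.99×10^9)(2.60×10^-5)/(1.4)² = 1.19e5 N/C.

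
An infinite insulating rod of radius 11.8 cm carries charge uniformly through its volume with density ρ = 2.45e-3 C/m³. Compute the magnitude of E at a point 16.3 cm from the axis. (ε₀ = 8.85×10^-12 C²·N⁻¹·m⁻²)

E ≈ 1.18e7 N/C

Coaxial Gaussian cylinder, radius r = 16.3 cm, length L (r > 11.8 cm, full cross-section enclosed).
λ_enc = ρ·πR² = (2.45×10^-3)π(0.118)² = 1.072×10^-4 C/m.
Since E is radial and uniform over the curved surface, Φ = E·2πrL = Q_enc/ε₀ = λ_enc L/ε₀.
E = |λ_enc|/(2πε₀r) = (1.072e-4)/(2π·8.85×10^-12·0.163) = 1.18×10^7 N/C.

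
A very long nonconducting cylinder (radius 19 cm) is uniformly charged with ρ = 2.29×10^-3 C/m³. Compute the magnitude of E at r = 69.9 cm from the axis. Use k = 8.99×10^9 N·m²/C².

By cylindrical symmetry E is radial; use a coaxial Gaussian cylinder of radius 69.9 cm and length L (r > 19 cm, full cross-section enclosed).
λ_enc = ρ·πR² = (2.29×10^-3)π(0.19)² = 2.597×10^-4 C/m.
Applying ∮E·dA = Q_enc/ε₀ with the end caps contributing no flux:
E = 2k|λ_enc|/r = 2(8.99×10^9)(2.597×10^-4)/(0.699) = 6.68×10^6 N/C.

|E| ≈ 6.68×10^6 N/C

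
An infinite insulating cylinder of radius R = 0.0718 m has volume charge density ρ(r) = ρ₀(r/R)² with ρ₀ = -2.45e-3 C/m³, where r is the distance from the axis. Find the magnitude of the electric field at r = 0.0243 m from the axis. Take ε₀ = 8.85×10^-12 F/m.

|E| = 1.93e5 V/m

Choose a coaxial cylinder of radius r = 0.0243 m (arbitrary length L) as the Gaussian surface (r < R).
Integrating ρ over the cross-section to radius r: λ_enc = (2πρ₀/R²) ∫₀^r r'^3 dr' = 2πρ₀ r^4/(4·R²) = -2.603×10^-7 C/m.
By Gauss's law (flux through the curved wall only), E·2πrL = λ_enc L/ε₀.
E = |λ_enc|/(2πε₀r) = (2.603×10^-7)/(2π·8.85×10^-12·0.0243) = 1.93×10^5 N/C.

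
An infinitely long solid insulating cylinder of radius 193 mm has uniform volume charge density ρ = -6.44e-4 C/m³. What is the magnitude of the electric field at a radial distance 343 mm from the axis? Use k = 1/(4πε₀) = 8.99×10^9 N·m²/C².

|E| = 3.95×10^6 N/C

By cylindrical symmetry E is radial; use a coaxial Gaussian cylinder of radius 343 mm and length L (r > 193 mm, full cross-section enclosed).
λ_enc = ρ·πR² = (-6.44×10^-4)π(0.193)² = -7.536×10^-5 C/m.
By Gauss's law (flux through the curved wall only), E·2πrL = λ_enc L/ε₀.
E = 2k|λ_enc|/r = 2(8.99×10^9)(7.536e-5)/(0.343) = 3.95e6 N/C.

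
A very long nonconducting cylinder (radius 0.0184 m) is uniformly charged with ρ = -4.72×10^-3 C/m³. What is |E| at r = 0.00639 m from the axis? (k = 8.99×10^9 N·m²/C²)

Coaxial Gaussian cylinder, radius r = 0.00639 m, length L (r < R).
Enclosed charge per unit length: λ_enc = ρ·πr² = (-4.72×10^-3)π(0.00639)² = -6.055e-7 C/m.
By Gauss's law (flux through the curved wall only), E·2πrL = λ_enc L/ε₀.
E = 2k|λ_enc|/r = 2(8.99×10^9)(6.055×10^-7)/(0.00639) = 1.70e6 N/C.

1.70×10^6 N/C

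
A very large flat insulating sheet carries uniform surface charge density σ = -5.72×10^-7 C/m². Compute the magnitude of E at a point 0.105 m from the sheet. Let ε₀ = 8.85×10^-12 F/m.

|E| ≈ 3.23×10^4 V/m

Choose a cylindrical pillbox piercing the sheet, end faces (area A) parallel to it.
Only the two end caps contribute flux: Φ = 2EA. With Q_enc = σA, Gauss's law gives E = |σ|/(2ε₀).
E = |σ|/(2ε₀) = (5.72e-7)/(2·8.85×10^-12) = 3.23×10^4 N/C.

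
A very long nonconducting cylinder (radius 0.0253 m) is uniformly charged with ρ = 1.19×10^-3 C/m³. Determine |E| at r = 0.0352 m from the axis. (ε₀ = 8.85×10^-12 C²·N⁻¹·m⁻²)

Choose a coaxial cylinder of radius r = 0.0352 m (arbitrary length L) as the Gaussian surface (r > 0.0253 m, full cross-section enclosed).
λ_enc = ρ·πR² = (1.19e-3)π(0.0253)² = 2.393e-6 C/m.
Applying ∮E·dA = Q_enc/ε₀ with the end caps contributing no flux:
E = |λ_enc|/(2πε₀r) = (2.393×10^-6)/(2π·8.85×10^-12·0.0352) = 1.22×10^6 N/C.

E ≈ 1.22e6 V/m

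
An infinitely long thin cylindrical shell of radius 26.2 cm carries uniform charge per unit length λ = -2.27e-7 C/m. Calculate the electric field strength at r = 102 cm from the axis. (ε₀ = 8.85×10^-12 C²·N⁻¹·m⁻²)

Coaxial Gaussian cylinder, radius r = 102 cm, length L (r > 26.2 cm).
The full line charge is enclosed: λ_enc = -2.27e-7 C/m.
By Gauss's law (flux through the curved wall only), E·2πrL = λ_enc L/ε₀.
E = |λ_enc|/(2πε₀r) = (2.27×10^-7)/(2π·8.85×10^-12·1.02) = 4.00×10^3 N/C.

|E| = 4.00×10^3 N/C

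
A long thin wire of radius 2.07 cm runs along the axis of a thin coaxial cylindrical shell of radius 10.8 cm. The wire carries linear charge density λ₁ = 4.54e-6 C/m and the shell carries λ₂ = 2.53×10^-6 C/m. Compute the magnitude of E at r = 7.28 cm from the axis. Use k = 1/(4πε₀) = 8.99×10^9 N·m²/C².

1.12×10^6 N/C

Choose a coaxial cylinder of radius r = 7.28 cm (arbitrary length L) as the Gaussian surface (between the conductors, 2.07 cm < r < 10.8 cm).
The shell at 10.8 cm lies outside the Gaussian surface, so λ_enc = λ₁ = 4.54×10^-6 C/m.
Applying ∮E·dA = Q_enc/ε₀ with the end caps contributing no flux:
E = 2k|λ_enc|/r = 2(8.99×10^9)(4.54e-6)/(0.0728) = 1.12×10^6 N/C.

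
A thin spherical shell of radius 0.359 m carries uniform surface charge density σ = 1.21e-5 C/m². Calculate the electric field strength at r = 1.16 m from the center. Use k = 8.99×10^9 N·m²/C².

By spherical symmetry E is radial; choose a Gaussian sphere of radius r = 1.16 m (r > 0.359 m).
The entire shell is enclosed: Q_enc = σ·4πR² = (1.21×10^-5)·4π·(0.359)² = 1.96e-5 C.
Gauss's law: E·4πr² = Q_enc/ε₀.
E = k|Q_enc|/r² = (8.99×10^9)(1.96e-5)/(1.16)² = 1.31e5 N/C.

E = 1.31×10^5 N/C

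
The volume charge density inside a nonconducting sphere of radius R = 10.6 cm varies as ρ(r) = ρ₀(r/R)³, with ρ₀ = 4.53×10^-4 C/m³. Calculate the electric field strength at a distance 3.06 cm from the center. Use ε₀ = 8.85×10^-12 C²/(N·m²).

Use a concentric Gaussian sphere at r = 3.06 cm (r < R).
Integrate the density: Q_enc = 4π ∫₀^r ρ₀(r'/R)^3 r'² dr' = 4πρ₀ r^6/(6·R³) = 6.54×10^-10 C.
Applying ∮E·dA = Q_enc/ε₀ with Φ = E(4πr²):
E = |Q_enc|/(4πε₀r²) = (6.54×10^-10)/(4π·8.85×10^-12·(0.0306)²) = 6.28×10^3 N/C.

E = 6.28×10^3 N/C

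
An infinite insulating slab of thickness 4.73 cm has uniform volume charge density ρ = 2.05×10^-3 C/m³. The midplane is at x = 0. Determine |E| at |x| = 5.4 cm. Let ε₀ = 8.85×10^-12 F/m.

|E| ≈ 5.48×10^6 N/C

The point |x| = 5.4 cm lies outside the slab (half-thickness 0.02365 m). A symmetric pillbox spanning the full slab encloses Q_enc = ρ·d·A.
Flux = 2EA ⇒ E = |ρ|d/(2ε₀), independent of distance outside.
E = (2.05×10^-3)(0.0473)/(2·8.85×10^-12) = 5.48×10^6 N/C.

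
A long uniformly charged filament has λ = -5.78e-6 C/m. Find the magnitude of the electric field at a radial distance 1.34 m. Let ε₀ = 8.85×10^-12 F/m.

Take a coaxial cylindrical Gaussian surface of radius r = 1.34 m and length L.
Q_enc = λL, so λ_enc = -5.78e-6 C/m.
By Gauss's law (flux through the curved wall only), E·2πrL = λ_enc L/ε₀.
E = |λ_enc|/(2πε₀r) = (5.78e-6)/(2π·8.85×10^-12·1.34) = 7.76×10^4 N/C.

7.76×10^4 V/m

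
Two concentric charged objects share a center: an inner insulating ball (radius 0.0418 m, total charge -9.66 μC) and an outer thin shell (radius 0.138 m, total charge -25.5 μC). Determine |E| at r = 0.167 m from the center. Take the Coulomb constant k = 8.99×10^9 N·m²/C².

Take a concentric spherical Gaussian surface of radius r = 0.167 m (r > 0.138 m, enclosing both).
Q_enc = (-9.66 μC) + (-25.5 μC) = -3.516e-5 C.
Gauss's law: E·4πr² = Q_enc/ε₀.
E = k|Q_enc|/r² = (8.99×10^9)(3.516×10^-5)/(0.167)² = 1.13×10^7 N/C.

E = 1.13×10^7 N/C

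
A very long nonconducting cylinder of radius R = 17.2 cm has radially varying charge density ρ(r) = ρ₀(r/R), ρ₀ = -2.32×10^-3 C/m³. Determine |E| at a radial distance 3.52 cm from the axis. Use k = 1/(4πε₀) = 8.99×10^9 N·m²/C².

|E| = 6.29e5 N/C

Coaxial Gaussian cylinder, radius r = 3.52 cm, length L (r < R).
λ_enc = ∫₀^r ρ(r')·2πr' dr' = (2πρ₀/R)·r^3/3 = -1.232×10^-6 C/m.
Since E is radial and uniform over the curved surface, Φ = E·2πrL = Q_enc/ε₀ = λ_enc L/ε₀.
E = 2k|λ_enc|/r = 2(8.99×10^9)(1.232×10^-6)/(0.0352) = 6.29×10^5 N/C.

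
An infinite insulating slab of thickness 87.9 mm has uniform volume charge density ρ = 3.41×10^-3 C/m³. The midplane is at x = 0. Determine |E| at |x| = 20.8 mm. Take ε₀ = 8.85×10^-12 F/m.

|E| ≈ 8.01×10^6 N/C

By symmetry E is perpendicular to the slab. A Gaussian pillbox from −20.8 mm to +20.8 mm (face area A) lies entirely within the slab.
Q_enc = ρ·(2x)·A and flux = 2EA, so 2EA = 2ρxA/ε₀ ⇒ E = |ρ|x/ε₀.
E = (3.41×10^-3)(0.0208)/(8.85×10^-12) = 8.01×10^6 N/C.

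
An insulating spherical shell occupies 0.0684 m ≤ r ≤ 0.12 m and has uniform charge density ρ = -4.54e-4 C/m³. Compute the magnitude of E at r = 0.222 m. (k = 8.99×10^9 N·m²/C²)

4.88e5 V/m

Take a concentric spherical Gaussian surface of radius r = 0.222 m (r > 0.12 m, enclosing the whole shell).
Q_enc = ρ·(4π/3)(b³ − a³) = (-4.54×10^-4)·(4π/3)·((0.12)³ − (0.0684)³) = -2.678e-6 C.
Since E is radial and uniform over the Gaussian sphere, Φ = E·4πr² = Q_enc/ε₀.
E = k|Q_enc|/r² = (8.99×10^9)(2.678×10^-6)/(0.222)² = 4.88×10^5 N/C.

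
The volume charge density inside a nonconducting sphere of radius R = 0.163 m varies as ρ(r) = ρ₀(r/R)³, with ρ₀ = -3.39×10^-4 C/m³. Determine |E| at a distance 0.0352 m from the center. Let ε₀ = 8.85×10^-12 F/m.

|E| ≈ 2.26×10^3 N/C

By spherical symmetry E is radial; choose a Gaussian sphere of radius r = 0.0352 m (r < R).
Q_enc = ∫₀^r ρ(r')·4πr'² dr' = (4πρ₀/R³) ∫₀^r r'^5 dr' = 4πρ₀ r^6/(6·R³) = -3.119e-10 C.
Since E is radial and uniform over the Gaussian sphere, Φ = E·4πr² = Q_enc/ε₀.
E = |Q_enc|/(4πε₀r²) = (3.119×10^-10)/(4π·8.85×10^-12·(0.0352)²) = 2.26×10^3 N/C.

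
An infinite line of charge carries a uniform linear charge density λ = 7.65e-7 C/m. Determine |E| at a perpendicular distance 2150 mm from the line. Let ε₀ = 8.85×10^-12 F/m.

Choose a coaxial cylinder of radius r = 2150 mm (arbitrary length L) as the Gaussian surface.
Q_enc = λL, so λ_enc = 7.65×10^-7 C/m.
By Gauss's law (flux through the curved wall only), E·2πrL = λ_enc L/ε₀.
E = |λ_enc|/(2πε₀r) = (7.65×10^-7)/(2π·8.85×10^-12·2.15) = 6.40×10^3 N/C.

|E| = 6.40e3 N/C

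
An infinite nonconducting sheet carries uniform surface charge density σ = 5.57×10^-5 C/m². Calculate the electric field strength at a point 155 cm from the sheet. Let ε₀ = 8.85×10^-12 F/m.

By planar symmetry E is perpendicular to the sheet and uniform; use a Gaussian pillbox with flat faces of area A on each side of the sheet.
Flux Φ = 2EA and Q_enc = σA, so 2EA = σA/ε₀ ⇒ E = |σ|/(2ε₀), independent of distance.
E = |σ|/(2ε₀) = (5.57e-5)/(2·8.85×10^-12) = 3.15e6 N/C.

3.15e6 N/C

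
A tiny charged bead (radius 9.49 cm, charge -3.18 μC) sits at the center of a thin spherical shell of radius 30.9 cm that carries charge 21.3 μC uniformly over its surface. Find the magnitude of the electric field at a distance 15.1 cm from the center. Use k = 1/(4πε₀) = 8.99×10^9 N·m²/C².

Use a concentric Gaussian sphere at r = 15.1 cm (between the bodies, 9.49 cm < r < 30.9 cm).
The shell at 30.9 cm lies outside the Gaussian surface, so Q_enc = -3.18 μC = -3.18×10^-6 C.
Applying ∮E·dA = Q_enc/ε₀ with Φ = E(4πr²):
E = k|Q_enc|/r² = (8.99×10^9)(3.18×10^-6)/(0.151)² = 1.25×10^6 N/C.

E = 1.25e6 N/C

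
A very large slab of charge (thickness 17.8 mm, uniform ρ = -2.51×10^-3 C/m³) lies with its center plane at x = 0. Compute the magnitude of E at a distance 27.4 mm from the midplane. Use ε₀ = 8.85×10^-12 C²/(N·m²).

The point |x| = 27.4 mm lies outside the slab (half-thickness 0.0089 m). A symmetric pillbox spanning the full slab encloses Q_enc = ρ·d·A.
Flux = 2EA ⇒ E = |ρ|d/(2ε₀), independent of distance outside.
E = (2.51×10^-3)(0.0178)/(2·8.85×10^-12) = 2.52e6 N/C.

|E| = 2.52e6 N/C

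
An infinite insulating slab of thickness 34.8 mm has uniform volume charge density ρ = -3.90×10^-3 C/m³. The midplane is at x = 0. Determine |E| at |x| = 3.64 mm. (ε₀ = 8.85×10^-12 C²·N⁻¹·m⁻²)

1.60×10^6 N/C

By symmetry E is perpendicular to the slab. A Gaussian pillbox from −3.64 mm to +3.64 mm (face area A) lies entirely within the slab.
Q_enc = ρ·(2x)·A and flux = 2EA, so 2EA = 2ρxA/ε₀ ⇒ E = |ρ|x/ε₀.
E = (3.90e-3)(0.00364)/(8.85×10^-12) = 1.60e6 N/C.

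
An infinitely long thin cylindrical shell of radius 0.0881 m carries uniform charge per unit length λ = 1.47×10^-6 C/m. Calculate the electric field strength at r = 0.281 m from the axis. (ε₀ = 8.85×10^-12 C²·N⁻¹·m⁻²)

E = 9.41e4 N/C

Coaxial Gaussian cylinder, radius r = 0.281 m, length L (r > 0.0881 m).
The full line charge is enclosed: λ_enc = 1.47×10^-6 C/m.
By Gauss's law (flux through the curved wall only), E·2πrL = λ_enc L/ε₀.
E = |λ_enc|/(2πε₀r) = (1.47×10^-6)/(2π·8.85×10^-12·0.281) = 9.41e4 N/C.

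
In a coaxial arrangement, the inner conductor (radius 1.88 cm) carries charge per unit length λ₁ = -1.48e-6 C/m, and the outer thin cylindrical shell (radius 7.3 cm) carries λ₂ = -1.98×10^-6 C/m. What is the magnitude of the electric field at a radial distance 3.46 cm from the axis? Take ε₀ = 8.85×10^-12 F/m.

E ≈ 7.69×10^5 V/m

Take a coaxial cylindrical Gaussian surface of radius r = 3.46 cm and length L (between the conductors, 1.88 cm < r < 7.3 cm).
Only the inner wire is enclosed; the outer shell contributes nothing inside itself. λ_enc = λ₁ = -1.48×10^-6 C/m.
Applying ∮E·dA = Q_enc/ε₀ with the end caps contributing no flux:
E = |λ_enc|/(2πε₀r) = (1.48×10^-6)/(2π·8.85×10^-12·0.0346) = 7.69e5 N/C.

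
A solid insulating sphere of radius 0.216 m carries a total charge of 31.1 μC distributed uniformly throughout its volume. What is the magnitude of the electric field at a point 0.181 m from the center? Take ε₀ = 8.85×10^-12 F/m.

By spherical symmetry E is radial; choose a Gaussian sphere of radius r = 0.181 m (r < R).
Only the charge within r is enclosed: Q_enc = Q·(r/R)³ = (31.1 μC)·(0.181 m/0.216 m)³ = 1.83×10^-5 C.
Applying ∮E·dA = Q_enc/ε₀ with Φ = E(4πr²):
E = |Q_enc|/(4πε₀r²) = (1.83×10^-5)/(4π·8.85×10^-12·(0.181)²) = 5.02×10^6 N/C.

E = 5.02e6 V/m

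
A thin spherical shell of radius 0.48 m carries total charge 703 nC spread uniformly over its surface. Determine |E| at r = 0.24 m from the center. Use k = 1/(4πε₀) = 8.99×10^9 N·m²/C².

Use a concentric Gaussian sphere at r = 0.24 m (inside the shell, r < 0.48 m).
No charge lies within this surface, so Q_enc = 0 and Gauss's law gives E·4πr² = 0 ⇒ E = 0.

E = 0 (no enclosed charge)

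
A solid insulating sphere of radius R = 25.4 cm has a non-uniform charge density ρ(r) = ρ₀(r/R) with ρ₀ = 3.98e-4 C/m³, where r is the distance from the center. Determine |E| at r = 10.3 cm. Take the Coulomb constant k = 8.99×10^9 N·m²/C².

E = 4.69×10^5 V/m

By spherical symmetry E is radial; choose a Gaussian sphere of radius r = 10.3 cm (r < R).
Integrate the density: Q_enc = 4π ∫₀^r ρ₀(r'/R)^1 r'² dr' = 4πρ₀ r^4/(4·R) = 5.54×10^-7 C.
Applying ∮E·dA = Q_enc/ε₀ with Φ = E(4πr²):
E = k|Q_enc|/r² = (8.99×10^9)(5.54×10^-7)/(0.103)² = 4.69×10^5 N/C.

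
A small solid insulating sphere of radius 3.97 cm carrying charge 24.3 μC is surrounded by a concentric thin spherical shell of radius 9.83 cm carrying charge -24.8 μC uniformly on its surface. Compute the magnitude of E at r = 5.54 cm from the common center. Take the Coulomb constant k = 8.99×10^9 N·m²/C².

|E| ≈ 7.12×10^7 N/C

Take a concentric spherical Gaussian surface of radius r = 5.54 cm (between the bodies, 3.97 cm < r < 9.83 cm).
Only the inner charge is enclosed; the outer shell contributes nothing inside itself. Q_enc = 24.3 μC = 2.43×10^-5 C.
Gauss's law: E·4πr² = Q_enc/ε₀.
E = k|Q_enc|/r² = (8.99×10^9)(2.43×10^-5)/(0.0554)² = 7.12×10^7 N/C.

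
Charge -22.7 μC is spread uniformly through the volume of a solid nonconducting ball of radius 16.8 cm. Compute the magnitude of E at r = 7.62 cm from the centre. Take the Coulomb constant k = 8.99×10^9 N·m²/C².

Symmetry ⇒ E = E(r) r̂. Gaussian sphere of radius r = 7.62 cm (r < R).
Only the charge within r is enclosed: Q_enc = Q·(r/R)³ = (-22.7 μC)·(7.62 cm/16.8 cm)³ = -2.118×10^-6 C.
Since E is radial and uniform over the Gaussian sphere, Φ = E·4πr² = Q_enc/ε₀.
E = k|Q_enc|/r² = (8.99×10^9)(2.118×10^-6)/(0.0762)² = 3.28×10^6 N/C.

E = 3.28×10^6 N/C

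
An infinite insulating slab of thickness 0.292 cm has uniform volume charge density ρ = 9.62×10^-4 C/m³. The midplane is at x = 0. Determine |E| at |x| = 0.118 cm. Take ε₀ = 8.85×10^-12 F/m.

By symmetry E is perpendicular to the slab. A Gaussian pillbox from −0.118 cm to +0.118 cm (face area A) lies entirely within the slab.
Q_enc = ρ·(2x)·A and flux = 2EA, so 2EA = 2ρxA/ε₀ ⇒ E = |ρ|x/ε₀.
E = (9.62×10^-4)(0.00118)/(8.85×10^-12) = 1.28e5 N/C.

|E| = 1.28e5 V/m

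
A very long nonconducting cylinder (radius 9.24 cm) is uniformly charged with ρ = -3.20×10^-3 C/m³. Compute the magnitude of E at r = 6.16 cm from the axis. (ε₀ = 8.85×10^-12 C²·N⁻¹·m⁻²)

E = 1.11×10^7 V/m

By cylindrical symmetry E is radial; use a coaxial Gaussian cylinder of radius 6.16 cm and length L (r < R).
Charge inside radius r per length L is ρ·πr²·L, so λ_enc = ρπr² = -3.815×10^-5 C/m.
Applying ∮E·dA = Q_enc/ε₀ with the end caps contributing no flux:
E = |λ_enc|/(2πε₀r) = (3.815×10^-5)/(2π·8.85×10^-12·0.0616) = 1.11e7 N/C.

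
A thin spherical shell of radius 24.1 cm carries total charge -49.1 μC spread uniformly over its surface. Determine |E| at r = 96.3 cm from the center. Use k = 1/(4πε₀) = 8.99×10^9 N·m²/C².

4.76×10^5 N/C

Use a concentric Gaussian sphere at r = 96.3 cm (r > 24.1 cm).
The entire shell is enclosed: Q_enc = -4.91e-5 C.
By Gauss's law, ∮E·dA = E·4πr² = Q_enc/ε₀.
E = k|Q_enc|/r² = (8.99×10^9)(4.91×10^-5)/(0.963)² = 4.76×10^5 N/C.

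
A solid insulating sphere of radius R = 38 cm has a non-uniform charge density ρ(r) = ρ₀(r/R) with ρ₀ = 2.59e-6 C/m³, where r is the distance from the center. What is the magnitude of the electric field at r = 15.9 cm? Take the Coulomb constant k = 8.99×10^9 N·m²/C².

Take a concentric spherical Gaussian surface of radius r = 15.9 cm (r < R).
Integrate the density: Q_enc = 4π ∫₀^r ρ₀(r'/R)^1 r'² dr' = 4πρ₀ r^4/(4·R) = 1.369×10^-8 C.
Since E is radial and uniform over the Gaussian sphere, Φ = E·4πr² = Q_enc/ε₀.
E = k|Q_enc|/r² = (8.99×10^9)(1.369×10^-8)/(0.159)² = 4.87×10^3 N/C.

4.87×10^3 V/m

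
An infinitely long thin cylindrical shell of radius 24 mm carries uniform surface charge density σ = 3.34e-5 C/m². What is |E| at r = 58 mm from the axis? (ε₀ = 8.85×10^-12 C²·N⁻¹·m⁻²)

By cylindrical symmetry E is radial; use a coaxial Gaussian cylinder of radius 58 mm and length L (r > 24 mm).
The whole shell is enclosed: λ_enc = σ·2πR = (3.34×10^-5)·2π·(0.024) = 5.037×10^-6 C/m.
By Gauss's law (flux through the curved wall only), E·2πrL = λ_enc L/ε₀.
E = |λ_enc|/(2πε₀r) = (5.037e-6)/(2π·8.85×10^-12·0.058) = 1.56×10^6 N/C.

E ≈ 1.56×10^6 V/m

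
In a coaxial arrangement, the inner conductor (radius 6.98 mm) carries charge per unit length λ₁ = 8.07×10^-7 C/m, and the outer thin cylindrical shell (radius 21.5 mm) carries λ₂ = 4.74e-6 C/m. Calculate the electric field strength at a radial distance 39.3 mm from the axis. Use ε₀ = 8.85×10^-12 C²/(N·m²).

Take a coaxial cylindrical Gaussian surface of radius r = 39.3 mm and length L (r > 21.5 mm, enclosing both).
λ_enc = λ₁ + λ₂ = (8.07×10^-7) + (4.74e-6) = 5.547e-6 C/m.
Gauss's law: E·2πrL = λ_enc L/ε₀.
E = |λ_enc|/(2πε₀r) = (5.547×10^-6)/(2π·8.85×10^-12·0.0393) = 2.54e6 N/C.

|E| = 2.54e6 N/C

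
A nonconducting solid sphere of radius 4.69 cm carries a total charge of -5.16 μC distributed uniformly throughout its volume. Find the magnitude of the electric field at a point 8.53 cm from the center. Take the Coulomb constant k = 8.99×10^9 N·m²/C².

Take a concentric spherical Gaussian surface of radius r = 8.53 cm (r > R, so the entire charge is enclosed).
Q_enc = -5.16 μC = -5.16×10^-6 C.
By Gauss's law, ∮E·dA = E·4πr² = Q_enc/ε₀.
E = k|Q_enc|/r² = (8.99×10^9)(5.16×10^-6)/(0.0853)² = 6.38×10^6 N/C.

|E| = 6.38×10^6 N/C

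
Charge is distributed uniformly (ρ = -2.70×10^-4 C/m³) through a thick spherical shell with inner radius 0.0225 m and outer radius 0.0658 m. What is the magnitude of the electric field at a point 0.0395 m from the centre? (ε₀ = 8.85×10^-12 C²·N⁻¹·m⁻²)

Symmetry ⇒ E = E(r) r̂. Gaussian sphere of radius r = 0.0395 m (within the shell material, 0.0225 m < r < 0.0658 m).
Only the shell between 0.0225 m and r is enclosed: Q_enc = ρ·(4π/3)(r³ − a³) = (-2.70e-4)·(4π/3)·((0.0395)³ − (0.0225)³) = -5.682e-8 C.
By Gauss's law, ∮E·dA = E·4πr² = Q_enc/ε₀.
E = |Q_enc|/(4πε₀r²) = (5.682×10^-8)/(4π·8.85×10^-12·(0.0395)²) = 3.27×10^5 N/C.

|E| ≈ 3.27e5 N/C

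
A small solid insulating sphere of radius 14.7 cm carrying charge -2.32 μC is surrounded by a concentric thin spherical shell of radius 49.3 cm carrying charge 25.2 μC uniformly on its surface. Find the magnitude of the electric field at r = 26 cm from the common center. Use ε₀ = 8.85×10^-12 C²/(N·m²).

Symmetry ⇒ E = E(r) r̂. Gaussian sphere of radius r = 26 cm (between the bodies, 14.7 cm < r < 49.3 cm).
Only the inner charge is enclosed; the outer shell contributes nothing inside itself. Q_enc = -2.32 μC = -2.32×10^-6 C.
Applying ∮E·dA = Q_enc/ε₀ with Φ = E(4πr²):
E = |Q_enc|/(4πε₀r²) = (2.32e-6)/(4π·8.85×10^-12·(0.26)²) = 3.09e5 N/C.

E = 3.09×10^5 V/m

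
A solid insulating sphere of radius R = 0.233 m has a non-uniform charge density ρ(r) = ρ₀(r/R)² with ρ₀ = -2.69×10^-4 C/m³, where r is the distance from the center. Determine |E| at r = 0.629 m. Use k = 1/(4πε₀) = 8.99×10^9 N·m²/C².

|E| = 1.94e5 V/m

Use a concentric Gaussian sphere at r = 0.629 m (r > R, all charge enclosed).
Q_enc = 4π ∫₀^R ρ₀(r'/R)^2 r'² dr' = 4πρ₀R³/5 = -8.552e-6 C.
Applying ∮E·dA = Q_enc/ε₀ with Φ = E(4πr²):
E = k|Q_enc|/r² = (8.99×10^9)(8.552×10^-6)/(0.629)² = 1.94e5 N/C.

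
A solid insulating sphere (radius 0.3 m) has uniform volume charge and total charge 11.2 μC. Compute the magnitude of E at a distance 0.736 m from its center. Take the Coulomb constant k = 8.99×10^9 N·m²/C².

E ≈ 1.86e5 N/C

Symmetry ⇒ E = E(r) r̂. Gaussian sphere of radius r = 0.736 m (r > R, so the entire charge is enclosed).
Q_enc = 11.2 μC = 1.12e-5 C.
Applying ∮E·dA = Q_enc/ε₀ with Φ = E(4πr²):
E = k|Q_enc|/r² = (8.99×10^9)(1.12×10^-5)/(0.736)² = 1.86e5 N/C.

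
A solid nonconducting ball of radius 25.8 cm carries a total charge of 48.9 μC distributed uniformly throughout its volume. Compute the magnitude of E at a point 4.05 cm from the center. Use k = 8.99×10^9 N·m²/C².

1.04×10^6 V/m

Symmetry ⇒ E = E(r) r̂. Gaussian sphere of radius r = 4.05 cm (r < R).
Only the charge within r is enclosed: Q_enc = Q·(r/R)³ = (48.9 μC)·(4.05 cm/25.8 cm)³ = 1.892e-7 C.
Applying ∮E·dA = Q_enc/ε₀ with Φ = E(4πr²):
E = k|Q_enc|/r² = (8.99×10^9)(1.892×10^-7)/(0.0405)² = 1.04×10^6 N/C.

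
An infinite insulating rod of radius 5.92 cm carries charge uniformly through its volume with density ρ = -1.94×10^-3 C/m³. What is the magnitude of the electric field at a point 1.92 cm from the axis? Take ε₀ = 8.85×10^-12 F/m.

Take a coaxial cylindrical Gaussian surface of radius r = 1.92 cm and length L (r < R).
Enclosed charge per unit length: λ_enc = ρ·πr² = (-1.94×10^-3)π(0.0192)² = -2.247×10^-6 C/m.
By Gauss's law (flux through the curved wall only), E·2πrL = λ_enc L/ε₀.
E = |λ_enc|/(2πε₀r) = (2.247e-6)/(2π·8.85×10^-12·0.0192) = 2.10×10^6 N/C.

|E| = 2.10×10^6 N/C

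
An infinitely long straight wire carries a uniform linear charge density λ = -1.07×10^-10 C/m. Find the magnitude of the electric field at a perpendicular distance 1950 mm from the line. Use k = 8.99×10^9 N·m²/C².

Take a coaxial cylindrical Gaussian surface of radius r = 1950 mm and length L.
Q_enc = λL, so λ_enc = -1.07×10^-10 C/m.
By Gauss's law (flux through the curved wall only), E·2πrL = λ_enc L/ε₀.
E = 2k|λ_enc|/r = 2(8.99×10^9)(1.07e-10)/(1.95) = 0.987 N/C.

|E| ≈ 0.987 V/m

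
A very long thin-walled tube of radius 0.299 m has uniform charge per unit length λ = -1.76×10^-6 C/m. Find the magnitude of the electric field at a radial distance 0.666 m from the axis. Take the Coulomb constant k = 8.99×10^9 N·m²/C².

E ≈ 4.75×10^4 N/C

Take a coaxial cylindrical Gaussian surface of radius r = 0.666 m and length L (r > 0.299 m).
The full line charge is enclosed: λ_enc = -1.76×10^-6 C/m.
Gauss's law: E·2πrL = λ_enc L/ε₀.
E = 2k|λ_enc|/r = 2(8.99×10^9)(1.76×10^-6)/(0.666) = 4.75×10^4 N/C.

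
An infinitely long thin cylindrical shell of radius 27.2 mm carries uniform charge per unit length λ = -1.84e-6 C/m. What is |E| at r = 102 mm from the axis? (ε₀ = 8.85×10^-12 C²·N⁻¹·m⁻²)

Take a coaxial cylindrical Gaussian surface of radius r = 102 mm and length L (r > 27.2 mm).
The full line charge is enclosed: λ_enc = -1.84×10^-6 C/m.
Gauss's law: E·2πrL = λ_enc L/ε₀.
E = |λ_enc|/(2πε₀r) = (1.84e-6)/(2π·8.85×10^-12·0.102) = 3.24×10^5 N/C.

3.24e5 V/m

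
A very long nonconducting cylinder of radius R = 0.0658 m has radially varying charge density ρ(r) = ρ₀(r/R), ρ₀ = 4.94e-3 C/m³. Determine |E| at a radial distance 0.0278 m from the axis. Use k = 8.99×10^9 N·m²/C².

By cylindrical symmetry E is radial; use a coaxial Gaussian cylinder of radius 0.0278 m and length L (r < R).
Integrating ρ over the cross-section to radius r: λ_enc = (2πρ₀/R) ∫₀^r r'^2 dr' = 2πρ₀ r^3/(3·R) = 3.378×10^-6 C/m.
Gauss's law: E·2πrL = λ_enc L/ε₀.
E = 2k|λ_enc|/r = 2(8.99×10^9)(3.378×10^-6)/(0.0278) = 2.18×10^6 N/C.

|E| = 2.18×10^6 N/C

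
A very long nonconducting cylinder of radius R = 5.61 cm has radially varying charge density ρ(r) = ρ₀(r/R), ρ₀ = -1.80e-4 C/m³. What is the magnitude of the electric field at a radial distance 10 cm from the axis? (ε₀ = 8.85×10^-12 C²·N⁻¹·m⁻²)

Choose a coaxial cylinder of radius r = 10 cm (arbitrary length L) as the Gaussian surface (r > R, full charge per length enclosed).
λ_enc = 2π ∫₀^R ρ₀(r'/R)^1 r' dr' = 2πρ₀R²/3 = -1.186×10^-6 C/m.
Gauss's law: E·2πrL = λ_enc L/ε₀.
E = |λ_enc|/(2πε₀r) = (1.186×10^-6)/(2π·8.85×10^-12·0.1) = 2.13×10^5 N/C.

|E| ≈ 2.13e5 V/m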